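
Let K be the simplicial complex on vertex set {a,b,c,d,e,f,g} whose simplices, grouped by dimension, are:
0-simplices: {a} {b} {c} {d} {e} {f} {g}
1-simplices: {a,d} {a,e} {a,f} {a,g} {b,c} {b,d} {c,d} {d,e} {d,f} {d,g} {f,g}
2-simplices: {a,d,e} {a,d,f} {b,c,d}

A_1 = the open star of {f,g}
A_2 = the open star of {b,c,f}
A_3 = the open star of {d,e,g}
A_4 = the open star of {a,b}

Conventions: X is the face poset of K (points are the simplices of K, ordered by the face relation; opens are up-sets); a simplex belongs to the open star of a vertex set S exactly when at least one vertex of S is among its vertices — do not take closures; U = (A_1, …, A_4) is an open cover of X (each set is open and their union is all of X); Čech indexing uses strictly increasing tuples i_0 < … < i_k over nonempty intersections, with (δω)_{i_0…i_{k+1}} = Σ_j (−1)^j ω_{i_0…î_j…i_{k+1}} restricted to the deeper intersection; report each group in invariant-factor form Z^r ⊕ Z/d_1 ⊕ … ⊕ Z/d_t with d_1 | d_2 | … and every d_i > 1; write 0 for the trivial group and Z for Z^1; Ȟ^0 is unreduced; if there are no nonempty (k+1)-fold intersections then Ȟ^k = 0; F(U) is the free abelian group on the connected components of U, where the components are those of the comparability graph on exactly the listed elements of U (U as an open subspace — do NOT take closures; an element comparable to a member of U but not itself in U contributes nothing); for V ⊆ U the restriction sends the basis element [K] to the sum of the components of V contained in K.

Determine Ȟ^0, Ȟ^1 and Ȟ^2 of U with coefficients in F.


nonempty intersections:
  A1={{f},{g},{a,f},{a,g},{d,f},{d,g},{f,g},{a,d,f}} A2={{b},{c},{f},{a,f},{b,c},{b,d},{c,d},{d,f},{f,g},{a,d,f},{b,c,d}} A3={{d},{e},{g},{a,d},{a,e},{a,g},{b,d},{c,d},{d,e},{d,f},{d,g},{f,g},{a,d,e},{a,d,f},{b,c,d}} A4={{a},{b},{a,d},{a,e},{a,f},{a,g},{b,c},{b,d},{a,d,e},{a,d,f},{b,c,d}}
  A12={{f},{a,f},{d,f},{f,g},{a,d,f}} A13={{g},{a,g},{d,f},{d,g},{f,g},{a,d,f}} A14={{a,f},{a,g},{a,d,f}} A23={{b,d},{c,d},{d,f},{f,g},{a,d,f},{b,c,d}} A24={{b},{a,f},{b,c},{b,d},{a,d,f},{b,c,d}} A34={{a,d},{a,e},{a,g},{b,d},{a,d,e},{a,d,f},{b,c,d}}
  A123={{d,f},{f,g},{a,d,f}} A124={{a,f},{a,d,f}} A134={{a,g},{a,d,f}} A234={{b,d},{a,d,f},{b,c,d}}
  A1234={{a,d,f}}
components per intersection:
  A1: {{f},{g},{a,f},{a,g},{d,f},{d,g},{f,g},{a,d,f}}
  A2: {{b},{c},{b,c},{b,d},{c,d},{b,c,d}} {{f},{a,f},{d,f},{f,g},{a,d,f}}
  A3: {{d},{e},{g},{a,d},{a,e},{a,g},{b,d},{c,d},{d,e},{d,f},{d,g},{f,g},{a,d,e},{a,d,f},{b,c,d}}
  A4: {{a},{a,d},{a,e},{a,f},{a,g},{a,d,e},{a,d,f}} {{b},{b,c},{b,d},{b,c,d}}
  A12: {{f},{a,f},{d,f},{f,g},{a,d,f}}
  A13: {{g},{a,g},{d,g},{f,g}} {{d,f},{a,d,f}}
  A14: {{a,f},{a,d,f}} {{a,g}}
  A23: {{b,d},{c,d},{b,c,d}} {{d,f},{a,d,f}} {{f,g}}
  A24: {{b},{b,c},{b,d},{b,c,d}} {{a,f},{a,d,f}}
  A34: {{a,d},{a,e},{a,d,e},{a,d,f}} {{a,g}} {{b,d},{b,c,d}}
  A123: {{d,f},{a,d,f}} {{f,g}}
  A124: {{a,f},{a,d,f}}
  A134: {{a,g}} {{a,d,f}}
  A234: {{b,d},{b,c,d}} {{a,d,f}}
  A1234: {{a,d,f}}
C dims 6,13,7,1; δ0: rk 5, SNF 1^5; δ1: rk 6, SNF 1^6; δ2: rk 1, SNF 1^1
Ȟ^0: (6−5)−0=1 ⇒ Z
Ȟ^1: (13−6)−5=2 ⇒ Z^2
Ȟ^2: (7−1)−6=0 ⇒ 0

Ȟ^0 ≅ Z,  Ȟ^1 ≅ Z^2,  Ȟ^2 ≅ 0


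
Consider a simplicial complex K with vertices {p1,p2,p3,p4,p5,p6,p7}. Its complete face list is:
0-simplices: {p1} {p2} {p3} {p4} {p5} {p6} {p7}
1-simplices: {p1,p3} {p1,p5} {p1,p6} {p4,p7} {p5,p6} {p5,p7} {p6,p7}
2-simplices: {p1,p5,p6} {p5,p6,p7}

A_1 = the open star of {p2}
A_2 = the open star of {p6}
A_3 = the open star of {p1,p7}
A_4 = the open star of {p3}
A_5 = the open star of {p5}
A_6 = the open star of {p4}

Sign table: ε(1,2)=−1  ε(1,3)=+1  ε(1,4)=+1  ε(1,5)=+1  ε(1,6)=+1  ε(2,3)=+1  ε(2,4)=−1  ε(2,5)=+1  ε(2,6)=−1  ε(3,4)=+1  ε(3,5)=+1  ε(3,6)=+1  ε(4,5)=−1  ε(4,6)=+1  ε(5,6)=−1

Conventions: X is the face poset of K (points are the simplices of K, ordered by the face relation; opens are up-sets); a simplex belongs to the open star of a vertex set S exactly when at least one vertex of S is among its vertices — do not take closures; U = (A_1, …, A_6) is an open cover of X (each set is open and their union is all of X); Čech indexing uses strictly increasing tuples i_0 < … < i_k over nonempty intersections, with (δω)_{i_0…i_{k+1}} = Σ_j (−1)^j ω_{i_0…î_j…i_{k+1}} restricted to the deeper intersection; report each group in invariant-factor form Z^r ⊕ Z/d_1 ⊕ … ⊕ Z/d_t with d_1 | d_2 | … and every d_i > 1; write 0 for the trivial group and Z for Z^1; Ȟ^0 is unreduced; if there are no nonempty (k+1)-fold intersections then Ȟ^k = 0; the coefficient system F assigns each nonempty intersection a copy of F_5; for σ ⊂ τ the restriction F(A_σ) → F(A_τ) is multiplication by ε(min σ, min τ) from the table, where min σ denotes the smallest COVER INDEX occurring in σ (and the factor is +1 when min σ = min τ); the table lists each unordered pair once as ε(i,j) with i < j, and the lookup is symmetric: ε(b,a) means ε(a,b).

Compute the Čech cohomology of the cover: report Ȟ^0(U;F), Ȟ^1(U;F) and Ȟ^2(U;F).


nerve simplices:
  A1={{p2}} A2={{p6},{p1,p6},{p5,p6},{p6,p7},{p1,p5,p6},{p5,p6,p7}} A3={{p1},{p7},{p1,p3},{p1,p5},{p1,p6},{p4,p7},{p5,p7},{p6,p7},{p1,p5,p6},{p5,p6,p7}} A4={{p3},{p1,p3}} A5={{p5},{p1,p5},{p5,p6},{p5,p7},{p1,p5,p6},{p5,p6,p7}} A6={{p4},{p4,p7}}
  A23={{p1,p6},{p6,p7},{p1,p5,p6},{p5,p6,p7}} A25={{p5,p6},{p1,p5,p6},{p5,p6,p7}} A34={{p1,p3}} A35={{p1,p5},{p5,p7},{p1,p5,p6},{p5,p6,p7}} A36={{p4,p7}}
  A235={{p1,p5,p6},{p5,p6,p7}}
C dims 6,5,1; δ0: rk_F5 4; δ1: rk_F5 1
degree 0: 6−4−0 = 2 → Ȟ^0 ≅ Z/5 ⊕ Z/5
degree 1: 5−1−4 = 0 → Ȟ^1 ≅ 0
degree 2: 1−0−1 = 0 → Ȟ^2 ≅ 0

Ȟ^0 = Z/5 ⊕ Z/5,  Ȟ^1 = 0,  Ȟ^2 = 0


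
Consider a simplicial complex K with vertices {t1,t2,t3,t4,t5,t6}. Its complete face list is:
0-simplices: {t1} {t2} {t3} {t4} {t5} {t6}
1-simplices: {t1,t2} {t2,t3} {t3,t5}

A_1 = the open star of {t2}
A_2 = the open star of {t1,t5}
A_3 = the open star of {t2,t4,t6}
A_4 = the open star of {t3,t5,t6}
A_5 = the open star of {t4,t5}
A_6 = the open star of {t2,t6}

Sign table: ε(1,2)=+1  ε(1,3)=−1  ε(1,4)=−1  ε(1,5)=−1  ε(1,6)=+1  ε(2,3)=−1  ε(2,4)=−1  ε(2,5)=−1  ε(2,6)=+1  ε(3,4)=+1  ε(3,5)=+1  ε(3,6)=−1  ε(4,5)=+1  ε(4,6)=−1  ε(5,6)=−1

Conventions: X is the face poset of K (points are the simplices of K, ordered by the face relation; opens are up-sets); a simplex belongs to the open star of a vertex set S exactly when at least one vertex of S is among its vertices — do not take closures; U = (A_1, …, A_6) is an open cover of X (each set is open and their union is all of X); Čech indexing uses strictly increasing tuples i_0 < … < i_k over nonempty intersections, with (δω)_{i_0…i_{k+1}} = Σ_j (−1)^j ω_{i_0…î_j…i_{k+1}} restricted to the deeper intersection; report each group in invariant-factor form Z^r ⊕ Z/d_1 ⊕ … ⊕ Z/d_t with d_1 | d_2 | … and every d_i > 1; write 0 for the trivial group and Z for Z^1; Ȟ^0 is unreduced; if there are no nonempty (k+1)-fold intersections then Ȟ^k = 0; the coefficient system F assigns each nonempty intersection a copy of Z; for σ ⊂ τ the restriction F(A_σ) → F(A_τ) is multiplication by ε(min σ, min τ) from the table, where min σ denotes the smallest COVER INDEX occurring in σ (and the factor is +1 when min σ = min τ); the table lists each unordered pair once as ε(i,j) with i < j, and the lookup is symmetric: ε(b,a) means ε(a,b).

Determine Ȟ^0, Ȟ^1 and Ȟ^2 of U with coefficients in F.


nerve simplices:
  A1={{t2},{t1,t2},{t2,t3}} A2={{t1},{t5},{t1,t2},{t3,t5}} A3={{t2},{t4},{t6},{t1,t2},{t2,t3}} A4={{t3},{t5},{t6},{t2,t3},{t3,t5}} A5={{t4},{t5},{t3,t5}} A6={{t2},{t6},{t1,t2},{t2,t3}}
  A12={{t1,t2}} A13={{t2},{t1,t2},{t2,t3}} A14={{t2,t3}} A16={{t2},{t1,t2},{t2,t3}} A23={{t1,t2}} A24={{t5},{t3,t5}} A25={{t5},{t3,t5}} A26={{t1,t2}} A34={{t6},{t2,t3}} A35={{t4}} A36={{t2},{t6},{t1,t2},{t2,t3}} A45={{t5},{t3,t5}} A46={{t6},{t2,t3}}
  A123={{t1,t2}} A126={{t1,t2}} A134={{t2,t3}} A136={{t2},{t1,t2},{t2,t3}} A146={{t2,t3}} A236={{t1,t2}} A245={{t5},{t3,t5}} A346={{t6},{t2,t3}}
  A1236={{t1,t2}} A1346={{t2,t3}}
C dims 6,13,8,2; δ0: rk 5, SNF 1^5; δ1: rk 6, SNF 1^6; δ2: rk 2, SNF 1^2
degree 0: 6−5−0 = 1 → Ȟ^0 ≅ Z
degree 1: 13−6−5 = 2 → Ȟ^1 ≅ Z^2
degree 2: 8−2−6 = 0 → Ȟ^2 ≅ 0

Ȟ^0(U;F) ≅ Z, Ȟ^1(U;F) ≅ Z^2, Ȟ^2(U;F) ≅ 0


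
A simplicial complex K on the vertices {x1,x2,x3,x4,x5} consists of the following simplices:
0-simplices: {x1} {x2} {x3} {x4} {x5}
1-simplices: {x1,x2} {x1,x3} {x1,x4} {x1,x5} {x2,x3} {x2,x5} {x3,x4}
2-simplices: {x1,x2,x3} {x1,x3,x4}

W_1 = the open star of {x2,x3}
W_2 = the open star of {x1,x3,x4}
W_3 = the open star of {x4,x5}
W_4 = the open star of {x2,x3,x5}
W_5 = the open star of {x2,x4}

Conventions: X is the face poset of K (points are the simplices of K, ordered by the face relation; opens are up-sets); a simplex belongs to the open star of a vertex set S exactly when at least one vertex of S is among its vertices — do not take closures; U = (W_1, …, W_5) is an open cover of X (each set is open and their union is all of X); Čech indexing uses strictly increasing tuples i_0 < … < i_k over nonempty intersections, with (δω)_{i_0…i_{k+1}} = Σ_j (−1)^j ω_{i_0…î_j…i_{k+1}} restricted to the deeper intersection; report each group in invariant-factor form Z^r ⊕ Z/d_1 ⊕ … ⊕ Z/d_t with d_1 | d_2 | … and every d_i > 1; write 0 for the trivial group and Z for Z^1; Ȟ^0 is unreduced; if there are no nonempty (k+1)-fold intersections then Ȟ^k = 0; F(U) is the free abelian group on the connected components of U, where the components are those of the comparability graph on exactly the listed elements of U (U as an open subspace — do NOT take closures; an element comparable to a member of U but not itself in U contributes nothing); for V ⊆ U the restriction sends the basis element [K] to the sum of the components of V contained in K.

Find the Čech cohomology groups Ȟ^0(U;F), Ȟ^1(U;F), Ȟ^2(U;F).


Ȟ^0 = Z,  Ȟ^1 = Z,  Ȟ^2 = 0

cover nerve:
  W1={{x2},{x3},{x1,x2},{x1,x3},{x2,x3},{x2,x5},{x3,x4},{x1,x2,x3},{x1,x3,x4}} W2={{x1},{x3},{x4},{x1,x2},{x1,x3},{x1,x4},{x1,x5},{x2,x3},{x3,x4},{x1,x2,x3},{x1,x3,x4}} W3={{x4},{x5},{x1,x4},{x1,x5},{x2,x5},{x3,x4},{x1,x3,x4}} W4={{x2},{x3},{x5},{x1,x2},{x1,x3},{x1,x5},{x2,x3},{x2,x5},{x3,x4},{x1,x2,x3},{x1,x3,x4}} W5={{x2},{x4},{x1,x2},{x1,x4},{x2,x3},{x2,x5},{x3,x4},{x1,x2,x3},{x1,x3,x4}}
  W12={{x3},{x1,x2},{x1,x3},{x2,x3},{x3,x4},{x1,x2,x3},{x1,x3,x4}} W13={{x2,x5},{x3,x4},{x1,x3,x4}} W14={{x2},{x3},{x1,x2},{x1,x3},{x2,x3},{x2,x5},{x3,x4},{x1,x2,x3},{x1,x3,x4}} W15={{x2},{x1,x2},{x2,x3},{x2,x5},{x3,x4},{x1,x2,x3},{x1,x3,x4}} W23={{x4},{x1,x4},{x1,x5},{x3,x4},{x1,x3,x4}} W24={{x3},{x1,x2},{x1,x3},{x1,x5},{x2,x3},{x3,x4},{x1,x2,x3},{x1,x3,x4}} W25={{x4},{x1,x2},{x1,x4},{x2,x3},{x3,x4},{x1,x2,x3},{x1,x3,x4}} W34={{x5},{x1,x5},{x2,x5},{x3,x4},{x1,x3,x4}} W35={{x4},{x1,x4},{x2,x5},{x3,x4},{x1,x3,x4}} W45={{x2},{x1,x2},{x2,x3},{x2,x5},{x3,x4},{x1,x2,x3},{x1,x3,x4}}
  W123={{x3,x4},{x1,x3,x4}} W124={{x3},{x1,x2},{x1,x3},{x2,x3},{x3,x4},{x1,x2,x3},{x1,x3,x4}} W125={{x1,x2},{x2,x3},{x3,x4},{x1,x2,x3},{x1,x3,x4}} W134={{x2,x5},{x3,x4},{x1,x3,x4}} W135={{x2,x5},{x3,x4},{x1,x3,x4}} W145={{x2},{x1,x2},{x2,x3},{x2,x5},{x3,x4},{x1,x2,x3},{x1,x3,x4}} W234={{x1,x5},{x3,x4},{x1,x3,x4}} W235={{x4},{x1,x4},{x3,x4},{x1,x3,x4}} W245={{x1,x2},{x2,x3},{x3,x4},{x1,x2,x3},{x1,x3,x4}} W345={{x2,x5},{x3,x4},{x1,x3,x4}}
  W1234={{x3,x4},{x1,x3,x4}} W1235={{x3,x4},{x1,x3,x4}} W1245={{x1,x2},{x2,x3},{x3,x4},{x1,x2,x3},{x1,x3,x4}} W1345={{x2,x5},{x3,x4},{x1,x3,x4}} W2345={{x3,x4},{x1,x3,x4}}
  W12345={{x3,x4},{x1,x3,x4}}
components per intersection:
  W1: {{x2},{x3},{x1,x2},{x1,x3},{x2,x3},{x2,x5},{x3,x4},{x1,x2,x3},{x1,x3,x4}}
  W2: {{x1},{x3},{x4},{x1,x2},{x1,x3},{x1,x4},{x1,x5},{x2,x3},{x3,x4},{x1,x2,x3},{x1,x3,x4}}
  W3: {{x4},{x1,x4},{x3,x4},{x1,x3,x4}} {{x5},{x1,x5},{x2,x5}}
  W4: {{x2},{x3},{x5},{x1,x2},{x1,x3},{x1,x5},{x2,x3},{x2,x5},{x3,x4},{x1,x2,x3},{x1,x3,x4}}
  W5: {{x2},{x1,x2},{x2,x3},{x2,x5},{x1,x2,x3}} {{x4},{x1,x4},{x3,x4},{x1,x3,x4}}
  W12: {{x3},{x1,x2},{x1,x3},{x2,x3},{x3,x4},{x1,x2,x3},{x1,x3,x4}}
  W13: {{x2,x5}} {{x3,x4},{x1,x3,x4}}
  W14: {{x2},{x3},{x1,x2},{x1,x3},{x2,x3},{x2,x5},{x3,x4},{x1,x2,x3},{x1,x3,x4}}
  W15: {{x2},{x1,x2},{x2,x3},{x2,x5},{x1,x2,x3}} {{x3,x4},{x1,x3,x4}}
  W23: {{x4},{x1,x4},{x3,x4},{x1,x3,x4}} {{x1,x5}}
  W24: {{x3},{x1,x2},{x1,x3},{x2,x3},{x3,x4},{x1,x2,x3},{x1,x3,x4}} {{x1,x5}}
  W25: {{x4},{x1,x4},{x3,x4},{x1,x3,x4}} {{x1,x2},{x2,x3},{x1,x2,x3}}
  W34: {{x5},{x1,x5},{x2,x5}} {{x3,x4},{x1,x3,x4}}
  W35: {{x4},{x1,x4},{x3,x4},{x1,x3,x4}} {{x2,x5}}
  W45: {{x2},{x1,x2},{x2,x3},{x2,x5},{x1,x2,x3}} {{x3,x4},{x1,x3,x4}}
  W123: {{x3,x4},{x1,x3,x4}}
  W124: {{x3},{x1,x2},{x1,x3},{x2,x3},{x3,x4},{x1,x2,x3},{x1,x3,x4}}
  W125: {{x1,x2},{x2,x3},{x1,x2,x3}} {{x3,x4},{x1,x3,x4}}
  W134: {{x2,x5}} {{x3,x4},{x1,x3,x4}}
  W135: {{x2,x5}} {{x3,x4},{x1,x3,x4}}
  W145: {{x2},{x1,x2},{x2,x3},{x2,x5},{x1,x2,x3}} {{x3,x4},{x1,x3,x4}}
  W234: {{x1,x5}} {{x3,x4},{x1,x3,x4}}
  W235: {{x4},{x1,x4},{x3,x4},{x1,x3,x4}}
  W245: {{x1,x2},{x2,x3},{x1,x2,x3}} {{x3,x4},{x1,x3,x4}}
  W345: {{x2,x5}} {{x3,x4},{x1,x3,x4}}
  W1234: {{x3,x4},{x1,x3,x4}}
  W1235: {{x3,x4},{x1,x3,x4}}
  W1245: {{x1,x2},{x2,x3},{x1,x2,x3}} {{x3,x4},{x1,x3,x4}}
  W1345: {{x2,x5}} {{x3,x4},{x1,x3,x4}}
  W2345: {{x3,x4},{x1,x3,x4}}
  W12345: {{x3,x4},{x1,x3,x4}}
C dims 7,18,17,7; δ0: rk 6, SNF 1^6; δ1: rk 11, SNF 1^11; δ2: rk 6, SNF 1^6
Ȟ^0: (7−6)−0=1 ⇒ Z
Ȟ^1: (18−11)−6=1 ⇒ Z
Ȟ^2: (17−6)−11=0 ⇒ 0


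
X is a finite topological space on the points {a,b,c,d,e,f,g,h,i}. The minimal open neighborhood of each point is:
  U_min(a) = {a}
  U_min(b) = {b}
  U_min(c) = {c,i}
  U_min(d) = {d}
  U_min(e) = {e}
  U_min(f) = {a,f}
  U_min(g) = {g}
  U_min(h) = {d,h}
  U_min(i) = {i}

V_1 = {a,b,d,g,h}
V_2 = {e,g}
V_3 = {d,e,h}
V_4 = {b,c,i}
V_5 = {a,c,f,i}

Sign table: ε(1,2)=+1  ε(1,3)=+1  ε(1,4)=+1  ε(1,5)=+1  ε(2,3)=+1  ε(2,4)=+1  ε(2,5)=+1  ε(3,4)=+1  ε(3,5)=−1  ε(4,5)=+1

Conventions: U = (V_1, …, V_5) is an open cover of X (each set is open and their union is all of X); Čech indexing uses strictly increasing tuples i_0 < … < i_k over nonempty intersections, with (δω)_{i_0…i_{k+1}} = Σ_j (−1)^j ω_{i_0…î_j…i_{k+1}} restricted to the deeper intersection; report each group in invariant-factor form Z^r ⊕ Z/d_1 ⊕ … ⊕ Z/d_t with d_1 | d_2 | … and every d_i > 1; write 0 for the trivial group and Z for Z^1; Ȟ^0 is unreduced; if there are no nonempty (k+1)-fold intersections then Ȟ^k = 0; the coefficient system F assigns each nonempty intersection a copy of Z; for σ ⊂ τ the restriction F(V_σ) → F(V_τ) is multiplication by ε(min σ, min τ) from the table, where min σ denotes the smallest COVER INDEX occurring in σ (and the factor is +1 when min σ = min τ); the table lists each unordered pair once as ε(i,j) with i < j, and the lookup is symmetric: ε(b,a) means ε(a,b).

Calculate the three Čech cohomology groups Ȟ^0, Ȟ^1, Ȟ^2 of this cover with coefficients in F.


Ȟ^0(U;F) ≅ Z, Ȟ^1(U;F) ≅ Z^2, Ȟ^2(U;F) ≅ 0

nerve simplices:
  V12={g} V13={d,h} V14={b} V15={a} V23={e} V45={c,i}
C dims 5,6; δ0: rk 4, SNF 1^4
degree 0: 5−4−0 = 1 → Ȟ^0 ≅ Z
degree 1: 6−0−4 = 2 → Ȟ^1 ≅ Z^2
degree 2: 0−0−0 = 0 → Ȟ^2 ≅ 0


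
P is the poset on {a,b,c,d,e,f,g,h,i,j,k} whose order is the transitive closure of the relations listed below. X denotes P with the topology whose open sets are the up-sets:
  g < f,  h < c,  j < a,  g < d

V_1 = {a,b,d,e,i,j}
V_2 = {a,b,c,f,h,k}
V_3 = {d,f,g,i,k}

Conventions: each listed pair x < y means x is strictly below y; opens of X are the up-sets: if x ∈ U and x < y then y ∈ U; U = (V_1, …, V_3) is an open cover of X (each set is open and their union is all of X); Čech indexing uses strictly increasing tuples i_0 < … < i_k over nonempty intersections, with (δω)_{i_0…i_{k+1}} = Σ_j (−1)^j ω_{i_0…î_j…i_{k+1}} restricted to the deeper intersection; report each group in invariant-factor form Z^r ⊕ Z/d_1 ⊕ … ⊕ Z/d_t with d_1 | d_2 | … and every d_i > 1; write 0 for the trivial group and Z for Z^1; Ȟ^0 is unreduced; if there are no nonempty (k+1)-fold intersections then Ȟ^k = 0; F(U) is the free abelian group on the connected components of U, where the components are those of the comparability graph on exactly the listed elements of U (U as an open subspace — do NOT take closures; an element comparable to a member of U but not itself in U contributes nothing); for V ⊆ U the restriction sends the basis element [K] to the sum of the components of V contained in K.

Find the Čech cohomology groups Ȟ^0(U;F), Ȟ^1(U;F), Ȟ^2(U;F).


Ȟ^0 ≅ Z^7, Ȟ^1 ≅ 0, Ȟ^2 ≅ 0

nonempty intersections:
  V12={a,b} V13={d,i} V23={f,k}
components per intersection:
  V1: {a,j} {b} {d} {e} {i}
  V2: {a} {b} {c,h} {f} {k}
  V3: {d,f,g} {i} {k}
  V12: {a} {b}
  V13: {d} {i}
  V23: {f} {k}
C dims 13,6; δ0: rk 6, SNF 1^6
Ȟ^0: (13−6)−0=7 ⇒ Z^7
Ȟ^1: (6−0)−6=0 ⇒ 0
Ȟ^2: (0−0)−0=0 ⇒ 0


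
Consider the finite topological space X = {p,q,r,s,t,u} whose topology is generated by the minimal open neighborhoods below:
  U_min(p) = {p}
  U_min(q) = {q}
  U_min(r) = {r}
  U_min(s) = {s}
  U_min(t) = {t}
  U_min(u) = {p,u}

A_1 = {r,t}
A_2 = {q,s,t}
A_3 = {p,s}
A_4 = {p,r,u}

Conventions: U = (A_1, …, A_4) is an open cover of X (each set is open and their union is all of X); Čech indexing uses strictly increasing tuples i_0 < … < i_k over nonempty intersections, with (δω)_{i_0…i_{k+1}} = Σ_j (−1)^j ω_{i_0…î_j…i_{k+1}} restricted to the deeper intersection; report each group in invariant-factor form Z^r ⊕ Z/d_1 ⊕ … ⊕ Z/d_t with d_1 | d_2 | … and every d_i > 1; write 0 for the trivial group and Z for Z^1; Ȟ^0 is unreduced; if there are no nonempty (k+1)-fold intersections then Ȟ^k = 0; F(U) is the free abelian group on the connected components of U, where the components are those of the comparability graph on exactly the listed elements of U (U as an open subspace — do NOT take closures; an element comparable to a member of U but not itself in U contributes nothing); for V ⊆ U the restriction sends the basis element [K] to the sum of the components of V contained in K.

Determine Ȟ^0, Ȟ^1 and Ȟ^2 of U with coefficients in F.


Ȟ^0(U;F) ≅ Z^5,  Ȟ^1(U;F) ≅ 0,  Ȟ^2(U;F) ≅ 0

nonempty intersections:
  A12={t} A14={r} A23={s} A34={p}
components per intersection:
  A1: {r} {t}
  A2: {q} {s} {t}
  A3: {p} {s}
  A4: {p,u} {r}
  A12: {t}
  A14: {r}
  A23: {s}
  A34: {p}
C dims 9,4; δ0: rk 4, SNF 1^4
Ȟ^0: (9−4)−0=5 ⇒ Z^5
Ȟ^1: (4−0)−4=0 ⇒ 0
Ȟ^2: (0−0)−0=0 ⇒ 0


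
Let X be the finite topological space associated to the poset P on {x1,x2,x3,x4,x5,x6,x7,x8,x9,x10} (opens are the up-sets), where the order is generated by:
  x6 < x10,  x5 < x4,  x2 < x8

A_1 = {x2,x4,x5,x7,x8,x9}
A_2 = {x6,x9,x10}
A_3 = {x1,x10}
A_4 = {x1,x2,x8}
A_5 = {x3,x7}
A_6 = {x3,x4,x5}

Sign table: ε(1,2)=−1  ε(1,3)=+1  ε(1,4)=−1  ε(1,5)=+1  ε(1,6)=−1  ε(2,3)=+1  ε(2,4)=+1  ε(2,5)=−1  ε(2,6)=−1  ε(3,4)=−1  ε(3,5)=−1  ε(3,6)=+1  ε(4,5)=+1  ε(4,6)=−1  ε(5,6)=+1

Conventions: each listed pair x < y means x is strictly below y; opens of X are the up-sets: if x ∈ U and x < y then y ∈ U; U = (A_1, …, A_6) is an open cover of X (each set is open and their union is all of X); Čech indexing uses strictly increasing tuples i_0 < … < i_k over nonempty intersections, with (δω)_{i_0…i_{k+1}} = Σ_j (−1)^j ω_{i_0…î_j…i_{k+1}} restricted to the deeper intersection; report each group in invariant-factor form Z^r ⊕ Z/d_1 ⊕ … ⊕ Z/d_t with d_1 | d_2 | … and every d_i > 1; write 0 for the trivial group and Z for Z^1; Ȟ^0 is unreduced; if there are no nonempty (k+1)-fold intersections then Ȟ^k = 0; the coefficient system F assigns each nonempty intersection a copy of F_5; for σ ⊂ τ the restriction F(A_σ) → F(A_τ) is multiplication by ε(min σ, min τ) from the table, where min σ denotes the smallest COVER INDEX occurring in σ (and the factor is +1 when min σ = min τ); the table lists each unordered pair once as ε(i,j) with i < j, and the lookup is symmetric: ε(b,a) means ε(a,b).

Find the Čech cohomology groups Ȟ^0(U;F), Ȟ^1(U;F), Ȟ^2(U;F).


Ȟ^0 = 0,  Ȟ^1 = Z/5,  Ȟ^2 = 0

nerve of the cover:
  A12={x9} A14={x2,x8} A15={x7} A16={x4,x5} A23={x10} A34={x1} A56={x3}
C dims 6,7; δ0: rk_F5 6
Ȟ^0 = (6 − 6) − 0 = 0, so Ȟ^0 ≅ 0
Ȟ^1 = (7 − 0) − 6 = 1, so Ȟ^1 ≅ Z/5
Ȟ^2 = (0 − 0) − 0 = 0, so Ȟ^2 ≅ 0


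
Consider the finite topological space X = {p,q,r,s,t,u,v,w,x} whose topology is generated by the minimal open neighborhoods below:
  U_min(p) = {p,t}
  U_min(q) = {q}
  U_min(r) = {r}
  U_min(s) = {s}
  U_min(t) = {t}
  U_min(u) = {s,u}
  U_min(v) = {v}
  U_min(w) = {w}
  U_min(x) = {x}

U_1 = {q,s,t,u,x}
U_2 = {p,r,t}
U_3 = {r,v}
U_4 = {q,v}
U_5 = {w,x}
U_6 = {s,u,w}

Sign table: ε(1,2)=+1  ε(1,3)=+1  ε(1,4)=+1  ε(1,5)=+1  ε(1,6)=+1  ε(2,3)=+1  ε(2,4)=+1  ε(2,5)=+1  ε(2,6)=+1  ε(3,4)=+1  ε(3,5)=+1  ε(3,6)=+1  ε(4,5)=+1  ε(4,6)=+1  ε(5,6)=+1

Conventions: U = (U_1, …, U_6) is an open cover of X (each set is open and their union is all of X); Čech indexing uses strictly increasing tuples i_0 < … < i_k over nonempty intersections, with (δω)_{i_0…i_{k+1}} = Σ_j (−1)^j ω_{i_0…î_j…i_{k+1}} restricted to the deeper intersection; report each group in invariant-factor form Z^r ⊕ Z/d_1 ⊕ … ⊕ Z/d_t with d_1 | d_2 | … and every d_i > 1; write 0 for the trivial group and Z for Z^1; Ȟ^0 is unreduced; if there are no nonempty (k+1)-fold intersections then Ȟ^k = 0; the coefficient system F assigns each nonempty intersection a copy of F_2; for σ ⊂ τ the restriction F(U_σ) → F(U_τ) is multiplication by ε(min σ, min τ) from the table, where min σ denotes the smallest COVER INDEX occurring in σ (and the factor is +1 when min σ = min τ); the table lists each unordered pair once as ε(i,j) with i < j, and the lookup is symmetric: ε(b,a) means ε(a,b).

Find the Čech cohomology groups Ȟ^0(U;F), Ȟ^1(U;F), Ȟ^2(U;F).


Ȟ^0 ≅ Z/2, Ȟ^1 ≅ Z/2 ⊕ Z/2, Ȟ^2 ≅ 0

cover nerve:
  U12={t} U14={q} U15={x} U16={s,u} U23={r} U34={v} U56={w}
C dims 6,7; δ0: rk_F2 5
Ȟ^0: (6−5)−0=1 ⇒ Z/2
Ȟ^1: (7−0)−5=2 ⇒ Z/2 ⊕ Z/2
Ȟ^2: (0−0)−0=0 ⇒ 0


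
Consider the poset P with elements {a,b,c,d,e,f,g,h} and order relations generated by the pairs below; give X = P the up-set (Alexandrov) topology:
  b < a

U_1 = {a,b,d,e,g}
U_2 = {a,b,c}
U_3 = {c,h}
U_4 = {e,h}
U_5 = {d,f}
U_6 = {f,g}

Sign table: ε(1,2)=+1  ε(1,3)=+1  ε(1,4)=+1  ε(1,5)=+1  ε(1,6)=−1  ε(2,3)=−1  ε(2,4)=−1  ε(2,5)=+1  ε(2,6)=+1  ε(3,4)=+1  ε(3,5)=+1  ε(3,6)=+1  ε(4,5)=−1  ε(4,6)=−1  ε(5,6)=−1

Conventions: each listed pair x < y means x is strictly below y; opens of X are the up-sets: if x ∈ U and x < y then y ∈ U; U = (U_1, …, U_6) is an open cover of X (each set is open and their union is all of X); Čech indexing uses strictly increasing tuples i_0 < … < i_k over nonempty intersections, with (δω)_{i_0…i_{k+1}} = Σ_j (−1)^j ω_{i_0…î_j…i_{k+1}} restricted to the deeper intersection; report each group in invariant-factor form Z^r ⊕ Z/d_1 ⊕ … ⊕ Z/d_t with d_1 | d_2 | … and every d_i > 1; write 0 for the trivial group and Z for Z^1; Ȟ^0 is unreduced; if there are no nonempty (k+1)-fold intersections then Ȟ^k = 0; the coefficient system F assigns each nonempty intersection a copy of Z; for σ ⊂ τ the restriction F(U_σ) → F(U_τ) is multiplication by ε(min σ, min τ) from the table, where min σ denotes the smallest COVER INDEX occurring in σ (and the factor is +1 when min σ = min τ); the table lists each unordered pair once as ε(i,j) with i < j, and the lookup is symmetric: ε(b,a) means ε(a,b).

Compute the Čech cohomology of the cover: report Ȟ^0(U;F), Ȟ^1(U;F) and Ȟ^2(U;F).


intersection data:
  U12={a,b} U14={e} U15={d} U16={g} U23={c} U34={h} U56={f}
C dims 6,7; δ0: rk 6, SNF 1^5·2
Ȟ^0 = (6 − 6) − 0 = 0, so Ȟ^0 ≅ 0
Ȟ^1 = (7 − 0) − 6 = 1 plus torsion [2], so Ȟ^1 ≅ Z ⊕ Z/2
Ȟ^2 = (0 − 0) − 0 = 0, so Ȟ^2 ≅ 0

Ȟ^0(U;F) ≅ 0, Ȟ^1(U;F) ≅ Z ⊕ Z/2, Ȟ^2(U;F) ≅ 0


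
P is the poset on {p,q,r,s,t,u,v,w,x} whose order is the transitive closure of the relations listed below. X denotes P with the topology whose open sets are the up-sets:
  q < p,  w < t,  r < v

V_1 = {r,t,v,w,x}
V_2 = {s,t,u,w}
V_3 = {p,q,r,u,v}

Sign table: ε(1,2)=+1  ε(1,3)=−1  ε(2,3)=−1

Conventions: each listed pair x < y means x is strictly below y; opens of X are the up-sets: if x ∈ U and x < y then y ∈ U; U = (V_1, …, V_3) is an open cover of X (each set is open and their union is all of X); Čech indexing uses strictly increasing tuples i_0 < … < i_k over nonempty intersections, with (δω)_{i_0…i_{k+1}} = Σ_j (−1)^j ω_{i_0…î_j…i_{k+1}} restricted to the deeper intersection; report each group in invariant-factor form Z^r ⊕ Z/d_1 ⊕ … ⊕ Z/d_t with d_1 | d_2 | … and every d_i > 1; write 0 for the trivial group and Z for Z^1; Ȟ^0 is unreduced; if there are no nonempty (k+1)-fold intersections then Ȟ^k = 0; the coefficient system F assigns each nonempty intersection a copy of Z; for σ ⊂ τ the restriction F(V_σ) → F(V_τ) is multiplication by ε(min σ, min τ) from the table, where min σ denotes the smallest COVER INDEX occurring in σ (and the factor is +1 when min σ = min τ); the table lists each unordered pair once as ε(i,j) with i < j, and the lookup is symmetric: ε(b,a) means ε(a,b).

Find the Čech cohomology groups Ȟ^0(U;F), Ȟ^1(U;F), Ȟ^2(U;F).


nonempty intersections:
  V12={t,w} V13={r,v} V23={u}
C dims 3,3; δ0: rk 2, SNF 1^2
Ȟ^0: (3−2)−0=1 ⇒ Z
Ȟ^1: (3−0)−2=1 ⇒ Z
Ȟ^2: (0−0)−0=0 ⇒ 0

Ȟ^0(U;F) ≅ Z, Ȟ^1(U;F) ≅ Z, Ȟ^2(U;F) ≅ 0


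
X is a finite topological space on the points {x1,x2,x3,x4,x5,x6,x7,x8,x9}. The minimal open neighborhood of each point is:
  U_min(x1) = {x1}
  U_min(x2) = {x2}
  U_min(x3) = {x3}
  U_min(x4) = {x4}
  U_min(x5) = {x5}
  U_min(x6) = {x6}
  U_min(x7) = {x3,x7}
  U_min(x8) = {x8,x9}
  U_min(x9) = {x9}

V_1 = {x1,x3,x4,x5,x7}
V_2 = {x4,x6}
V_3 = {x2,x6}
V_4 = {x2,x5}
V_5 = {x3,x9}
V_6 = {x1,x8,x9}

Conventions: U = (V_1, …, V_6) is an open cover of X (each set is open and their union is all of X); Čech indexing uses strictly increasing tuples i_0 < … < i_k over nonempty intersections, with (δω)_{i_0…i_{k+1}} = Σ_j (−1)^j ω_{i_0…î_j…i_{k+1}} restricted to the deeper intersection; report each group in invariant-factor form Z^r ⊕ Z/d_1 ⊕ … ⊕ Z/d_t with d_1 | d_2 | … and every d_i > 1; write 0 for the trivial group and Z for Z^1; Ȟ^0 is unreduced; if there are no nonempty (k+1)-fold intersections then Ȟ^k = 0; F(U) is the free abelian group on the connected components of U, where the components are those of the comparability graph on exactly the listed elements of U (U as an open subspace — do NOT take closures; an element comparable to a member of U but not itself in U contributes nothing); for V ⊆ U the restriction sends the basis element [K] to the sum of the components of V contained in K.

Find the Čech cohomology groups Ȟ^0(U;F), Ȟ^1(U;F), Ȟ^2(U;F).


intersection data:
  V12={x4} V14={x5} V15={x3} V16={x1} V23={x6} V34={x2} V56={x9}
components per intersection:
  V1: {x1} {x3,x7} {x4} {x5}
  V2: {x4} {x6}
  V3: {x2} {x6}
  V4: {x2} {x5}
  V5: {x3} {x9}
  V6: {x1} {x8,x9}
  V12: {x4}
  V14: {x5}
  V15: {x3}
  V16: {x1}
  V23: {x6}
  V34: {x2}
  V56: {x9}
C dims 14,7; δ0: rk 7, SNF 1^7
Ȟ^0 = (14 − 7) − 0 = 7, so Ȟ^0 ≅ Z^7
Ȟ^1 = (7 − 0) − 7 = 0, so Ȟ^1 ≅ 0
Ȟ^2 = (0 − 0) − 0 = 0, so Ȟ^2 ≅ 0

Ȟ^0 = Z^7, Ȟ^1 = 0, Ȟ^2 = 0


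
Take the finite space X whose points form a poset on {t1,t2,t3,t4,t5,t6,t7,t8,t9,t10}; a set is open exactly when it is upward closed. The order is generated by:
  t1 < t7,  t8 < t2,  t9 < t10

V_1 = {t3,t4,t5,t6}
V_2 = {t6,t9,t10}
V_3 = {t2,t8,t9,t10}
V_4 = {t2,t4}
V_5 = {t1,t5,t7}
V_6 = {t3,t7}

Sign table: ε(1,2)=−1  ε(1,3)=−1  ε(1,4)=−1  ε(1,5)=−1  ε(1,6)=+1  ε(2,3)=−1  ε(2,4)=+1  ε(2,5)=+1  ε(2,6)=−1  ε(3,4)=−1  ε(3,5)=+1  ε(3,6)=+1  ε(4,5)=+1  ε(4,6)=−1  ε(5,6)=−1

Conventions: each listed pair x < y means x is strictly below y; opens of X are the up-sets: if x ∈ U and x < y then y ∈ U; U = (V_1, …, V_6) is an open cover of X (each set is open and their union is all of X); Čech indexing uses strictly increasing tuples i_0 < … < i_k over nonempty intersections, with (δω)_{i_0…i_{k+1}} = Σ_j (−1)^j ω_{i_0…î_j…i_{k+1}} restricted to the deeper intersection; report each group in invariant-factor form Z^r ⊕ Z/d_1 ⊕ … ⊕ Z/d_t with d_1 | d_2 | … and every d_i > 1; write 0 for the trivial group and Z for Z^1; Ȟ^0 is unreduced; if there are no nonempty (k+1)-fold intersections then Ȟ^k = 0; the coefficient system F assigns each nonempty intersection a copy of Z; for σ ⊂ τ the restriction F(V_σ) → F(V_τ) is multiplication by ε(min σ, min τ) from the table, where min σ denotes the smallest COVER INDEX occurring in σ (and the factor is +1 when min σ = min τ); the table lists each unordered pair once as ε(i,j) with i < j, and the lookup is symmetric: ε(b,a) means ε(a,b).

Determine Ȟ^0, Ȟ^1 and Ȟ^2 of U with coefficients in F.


nonempty overlaps:
  V12={t6} V14={t4} V15={t5} V16={t3} V23={t9,t10} V34={t2} V56={t7}
C dims 6,7; δ0: rk 5, SNF 1^5
degree 0: 6−5−0 = 1 → Ȟ^0 ≅ Z
degree 1: 7−0−5 = 2 → Ȟ^1 ≅ Z^2
degree 2: 0−0−0 = 0 → Ȟ^2 ≅ 0

Ȟ^0 = Z; Ȟ^1 = Z^2; Ȟ^2 = 0


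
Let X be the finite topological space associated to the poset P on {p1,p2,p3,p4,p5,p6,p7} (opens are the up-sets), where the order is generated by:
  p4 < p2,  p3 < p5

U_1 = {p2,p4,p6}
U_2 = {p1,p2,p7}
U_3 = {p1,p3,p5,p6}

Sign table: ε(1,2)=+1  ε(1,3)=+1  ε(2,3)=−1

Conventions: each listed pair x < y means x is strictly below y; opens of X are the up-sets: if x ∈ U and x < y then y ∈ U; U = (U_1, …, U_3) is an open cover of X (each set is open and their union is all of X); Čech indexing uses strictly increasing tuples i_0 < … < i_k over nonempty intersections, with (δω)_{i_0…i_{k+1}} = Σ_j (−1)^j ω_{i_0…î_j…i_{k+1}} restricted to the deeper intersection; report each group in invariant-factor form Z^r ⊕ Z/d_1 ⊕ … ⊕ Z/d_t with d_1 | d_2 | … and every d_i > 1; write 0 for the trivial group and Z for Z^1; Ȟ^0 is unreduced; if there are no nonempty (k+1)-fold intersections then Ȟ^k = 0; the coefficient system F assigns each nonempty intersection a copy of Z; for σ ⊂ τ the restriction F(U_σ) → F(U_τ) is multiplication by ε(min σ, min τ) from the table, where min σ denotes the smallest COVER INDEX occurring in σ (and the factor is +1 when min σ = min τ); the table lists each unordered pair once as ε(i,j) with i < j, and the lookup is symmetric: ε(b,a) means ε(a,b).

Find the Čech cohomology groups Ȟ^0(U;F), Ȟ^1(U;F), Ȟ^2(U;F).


Ȟ^0 ≅ 0, Ȟ^1 ≅ Z/2, Ȟ^2 ≅ 0

intersection data:
  U12={p2} U13={p6} U23={p1}
C dims 3,3; δ0: rk 3, SNF 1^2·2
Ȟ^0 = (3 − 3) − 0 = 0, so Ȟ^0 ≅ 0
Ȟ^1 = (3 − 0) − 3 = 0 plus torsion [2], so Ȟ^1 ≅ Z/2
Ȟ^2 = (0 − 0) − 0 = 0, so Ȟ^2 ≅ 0


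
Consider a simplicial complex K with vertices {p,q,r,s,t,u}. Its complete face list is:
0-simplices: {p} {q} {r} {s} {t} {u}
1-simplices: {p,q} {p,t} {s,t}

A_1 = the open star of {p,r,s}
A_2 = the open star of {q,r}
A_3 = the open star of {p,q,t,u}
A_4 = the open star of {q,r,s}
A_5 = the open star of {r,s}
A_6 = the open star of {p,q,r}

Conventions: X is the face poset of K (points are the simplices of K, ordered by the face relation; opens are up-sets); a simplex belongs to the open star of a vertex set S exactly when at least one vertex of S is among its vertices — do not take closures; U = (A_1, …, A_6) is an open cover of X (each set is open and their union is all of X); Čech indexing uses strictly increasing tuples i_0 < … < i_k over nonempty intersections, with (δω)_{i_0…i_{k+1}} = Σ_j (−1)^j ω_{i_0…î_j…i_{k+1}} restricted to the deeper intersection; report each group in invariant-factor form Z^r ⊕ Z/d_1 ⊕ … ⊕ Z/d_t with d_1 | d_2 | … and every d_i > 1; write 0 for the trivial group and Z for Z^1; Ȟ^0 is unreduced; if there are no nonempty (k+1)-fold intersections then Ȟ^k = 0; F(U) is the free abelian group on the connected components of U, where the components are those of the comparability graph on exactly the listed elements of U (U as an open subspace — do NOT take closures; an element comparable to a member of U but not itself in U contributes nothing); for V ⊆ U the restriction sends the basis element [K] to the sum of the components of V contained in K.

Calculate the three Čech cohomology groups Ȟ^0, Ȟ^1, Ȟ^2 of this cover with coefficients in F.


Ȟ^0 ≅ Z^3,  Ȟ^1 ≅ 0,  Ȟ^2 ≅ 0

nonempty intersections:
  A1={{p},{r},{s},{p,q},{p,t},{s,t}} A2={{q},{r},{p,q}} A3={{p},{q},{t},{u},{p,q},{p,t},{s,t}} A4={{q},{r},{s},{p,q},{s,t}} A5={{r},{s},{s,t}} A6={{p},{q},{r},{p,q},{p,t}}
  A12={{r},{p,q}} A13={{p},{p,q},{p,t},{s,t}} A14={{r},{s},{p,q},{s,t}} A15={{r},{s},{s,t}} A16={{p},{r},{p,q},{p,t}} A23={{q},{p,q}} A24={{q},{r},{p,q}} A25={{r}} A26={{q},{r},{p,q}} A34={{q},{p,q},{s,t}} A35={{s,t}} A36={{p},{q},{p,q},{p,t}} A45={{r},{s},{s,t}} A46={{q},{r},{p,q}} A56={{r}}
  A123={{p,q}} A124={{r},{p,q}} A125={{r}} A126={{r},{p,q}} A134={{p,q},{s,t}} A135={{s,t}} A136={{p},{p,q},{p,t}} A145={{r},{s},{s,t}} A146={{r},{p,q}} A156={{r}} A234={{q},{p,q}} A236={{q},{p,q}} A245={{r}} A246={{q},{r},{p,q}} A256={{r}} A345={{s,t}} A346={{q},{p,q}} A456={{r}}
  A1234={{p,q}} A1236={{p,q}} A1245={{r}} A1246={{r},{p,q}} A1256={{r}} A1345={{s,t}} A1346={{p,q}} A1456={{r}} A2346={{q},{p,q}} A2456={{r}}
  A12346={{p,q}} A12456={{r}}
components per intersection:
  A1: {{p},{p,q},{p,t}} {{r}} {{s},{s,t}}
  A2: {{q},{p,q}} {{r}}
  A3: {{p},{q},{t},{p,q},{p,t},{s,t}} {{u}}
  A4: {{q},{p,q}} {{r}} {{s},{s,t}}
  A5: {{r}} {{s},{s,t}}
  A6: {{p},{q},{p,q},{p,t}} {{r}}
  A12: {{r}} {{p,q}}
  A13: {{p},{p,q},{p,t}} {{s,t}}
  A14: {{r}} {{s},{s,t}} {{p,q}}
  A15: {{r}} {{s},{s,t}}
  A16: {{p},{p,q},{p,t}} {{r}}
  A23: {{q},{p,q}}
  A24: {{q},{p,q}} {{r}}
  A25: {{r}}
  A26: {{q},{p,q}} {{r}}
  A34: {{q},{p,q}} {{s,t}}
  A35: {{s,t}}
  A36: {{p},{q},{p,q},{p,t}}
  A45: {{r}} {{s},{s,t}}
  A46: {{q},{p,q}} {{r}}
  A56: {{r}}
  A123: {{p,q}}
  A124: {{r}} {{p,q}}
  A125: {{r}}
  A126: {{r}} {{p,q}}
  A134: {{p,q}} {{s,t}}
  A135: {{s,t}}
  A136: {{p},{p,q},{p,t}}
  A145: {{r}} {{s},{s,t}}
  A146: {{r}} {{p,q}}
  A156: {{r}}
  A234: {{q},{p,q}}
  A236: {{q},{p,q}}
  A245: {{r}}
  A246: {{q},{p,q}} {{r}}
  A256: {{r}}
  A345: {{s,t}}
  A346: {{q},{p,q}}
  A456: {{r}}
  A1234: {{p,q}}
  A1236: {{p,q}}
  A1245: {{r}}
  A1246: {{r}} {{p,q}}
  A1256: {{r}}
  A1345: {{s,t}}
  A1346: {{p,q}}
  A1456: {{r}}
  A2346: {{q},{p,q}}
  A2456: {{r}}
  A12346: {{p,q}}
  A12456: {{r}}
C dims 14,26,24,11; δ0: rk 11, SNF 1^11; δ1: rk 15, SNF 1^15; δ2: rk 9, SNF 1^9
Ȟ^0: (14−11)−0=3 ⇒ Z^3
Ȟ^1: (26−15)−11=0 ⇒ 0
Ȟ^2: (24−9)−15=0 ⇒ 0


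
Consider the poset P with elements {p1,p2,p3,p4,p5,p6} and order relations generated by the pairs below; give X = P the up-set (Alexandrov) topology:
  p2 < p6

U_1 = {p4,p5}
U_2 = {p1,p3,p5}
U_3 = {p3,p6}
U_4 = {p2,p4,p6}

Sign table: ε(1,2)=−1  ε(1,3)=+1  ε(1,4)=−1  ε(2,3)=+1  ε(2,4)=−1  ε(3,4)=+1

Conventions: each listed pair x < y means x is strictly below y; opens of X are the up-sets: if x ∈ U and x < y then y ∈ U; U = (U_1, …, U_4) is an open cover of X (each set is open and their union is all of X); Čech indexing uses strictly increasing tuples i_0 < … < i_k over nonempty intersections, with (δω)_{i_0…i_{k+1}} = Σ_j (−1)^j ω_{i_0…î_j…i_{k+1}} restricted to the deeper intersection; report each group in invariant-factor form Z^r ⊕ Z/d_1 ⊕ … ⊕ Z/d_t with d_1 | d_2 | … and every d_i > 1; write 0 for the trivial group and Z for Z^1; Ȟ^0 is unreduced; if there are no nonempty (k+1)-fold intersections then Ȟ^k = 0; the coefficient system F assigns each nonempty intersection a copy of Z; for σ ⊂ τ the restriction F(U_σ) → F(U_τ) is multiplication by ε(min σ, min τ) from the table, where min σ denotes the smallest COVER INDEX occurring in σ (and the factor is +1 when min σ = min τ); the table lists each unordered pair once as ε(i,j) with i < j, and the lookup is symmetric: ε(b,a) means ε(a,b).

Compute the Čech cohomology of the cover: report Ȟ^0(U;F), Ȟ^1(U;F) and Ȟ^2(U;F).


nerve simplices:
  U12={p5} U14={p4} U23={p3} U34={p6}
C dims 4,4; δ0: rk 3, SNF 1^3
degree 0: 4−3−0 = 1 → Ȟ^0 ≅ Z
degree 1: 4−0−3 = 1 → Ȟ^1 ≅ Z
degree 2: 0−0−0 = 0 → Ȟ^2 ≅ 0

Ȟ^0 = Z, Ȟ^1 = Z, Ȟ^2 = 0


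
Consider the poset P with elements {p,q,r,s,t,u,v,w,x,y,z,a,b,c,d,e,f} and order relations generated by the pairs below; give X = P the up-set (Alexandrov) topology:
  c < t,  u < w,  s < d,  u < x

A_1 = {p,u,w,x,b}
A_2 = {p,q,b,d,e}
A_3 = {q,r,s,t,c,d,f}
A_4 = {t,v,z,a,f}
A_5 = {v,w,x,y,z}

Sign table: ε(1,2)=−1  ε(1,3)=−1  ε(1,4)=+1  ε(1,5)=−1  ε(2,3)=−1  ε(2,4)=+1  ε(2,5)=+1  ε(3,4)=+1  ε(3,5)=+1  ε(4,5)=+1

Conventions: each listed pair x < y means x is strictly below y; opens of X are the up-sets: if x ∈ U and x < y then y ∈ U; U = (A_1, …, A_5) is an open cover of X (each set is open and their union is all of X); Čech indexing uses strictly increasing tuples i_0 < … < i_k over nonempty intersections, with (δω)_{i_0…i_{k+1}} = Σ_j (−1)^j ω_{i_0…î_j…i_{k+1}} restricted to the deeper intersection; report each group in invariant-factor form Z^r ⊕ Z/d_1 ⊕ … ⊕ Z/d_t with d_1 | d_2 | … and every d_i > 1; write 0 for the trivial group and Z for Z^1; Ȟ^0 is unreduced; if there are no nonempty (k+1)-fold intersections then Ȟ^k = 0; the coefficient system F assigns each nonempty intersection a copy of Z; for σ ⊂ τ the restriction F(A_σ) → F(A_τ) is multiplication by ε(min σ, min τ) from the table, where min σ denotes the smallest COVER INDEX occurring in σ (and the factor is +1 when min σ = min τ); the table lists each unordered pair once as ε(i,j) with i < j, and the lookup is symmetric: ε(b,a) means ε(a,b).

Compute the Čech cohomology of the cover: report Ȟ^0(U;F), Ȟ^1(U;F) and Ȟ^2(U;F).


Ȟ^0 ≅ 0; Ȟ^1 ≅ Z/2; Ȟ^2 ≅ 0

cover nerve:
  A12={p,b} A15={w,x} A23={q,d} A34={t,f} A45={v,z}
C dims 5,5; δ0: rk 5, SNF 1^4·2
Ȟ^0: (5−5)−0=0 ⇒ 0
Ȟ^1: (5−0)−5=0 plus torsion [2] ⇒ Z/2
Ȟ^2: (0−0)−0=0 ⇒ 0


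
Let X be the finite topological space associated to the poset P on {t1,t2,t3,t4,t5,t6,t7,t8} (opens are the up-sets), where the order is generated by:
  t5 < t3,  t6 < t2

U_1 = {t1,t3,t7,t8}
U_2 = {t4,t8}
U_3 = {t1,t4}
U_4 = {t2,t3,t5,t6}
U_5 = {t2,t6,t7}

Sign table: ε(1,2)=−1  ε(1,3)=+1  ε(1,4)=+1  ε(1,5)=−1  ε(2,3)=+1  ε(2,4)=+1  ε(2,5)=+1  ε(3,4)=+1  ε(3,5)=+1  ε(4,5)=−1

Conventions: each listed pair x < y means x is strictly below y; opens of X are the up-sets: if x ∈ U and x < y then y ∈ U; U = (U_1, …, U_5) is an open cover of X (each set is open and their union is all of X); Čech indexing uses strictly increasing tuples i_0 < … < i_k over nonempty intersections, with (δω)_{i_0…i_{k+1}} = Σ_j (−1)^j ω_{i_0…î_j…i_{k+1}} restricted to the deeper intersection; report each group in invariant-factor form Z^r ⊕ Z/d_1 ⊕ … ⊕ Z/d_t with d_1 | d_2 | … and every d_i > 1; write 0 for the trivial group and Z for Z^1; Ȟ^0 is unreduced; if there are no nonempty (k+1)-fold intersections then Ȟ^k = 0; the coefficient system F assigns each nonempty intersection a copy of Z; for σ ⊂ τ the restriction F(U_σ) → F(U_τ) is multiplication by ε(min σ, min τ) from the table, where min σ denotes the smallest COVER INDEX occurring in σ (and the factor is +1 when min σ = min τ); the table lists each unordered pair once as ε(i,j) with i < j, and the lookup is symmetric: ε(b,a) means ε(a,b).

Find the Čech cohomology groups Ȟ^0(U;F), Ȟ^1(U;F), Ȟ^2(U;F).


Ȟ^0 = 0, Ȟ^1 = Z ⊕ Z/2, Ȟ^2 = 0

nonempty intersections:
  U12={t8} U13={t1} U14={t3} U15={t7} U23={t4} U45={t2,t6}
C dims 5,6; δ0: rk 5, SNF 1^4·2
Ȟ^0: (5−5)−0=0 ⇒ 0
Ȟ^1: (6−0)−5=1 plus torsion [2] ⇒ Z ⊕ Z/2
Ȟ^2: (0−0)−0=0 ⇒ 0
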